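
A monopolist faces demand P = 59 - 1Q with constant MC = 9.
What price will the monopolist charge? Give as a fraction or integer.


MR = 59 - 2Q
Set MR = MC: 59 - 2Q = 9
Q* = 25
Substitute into demand:
P* = 59 - 1*25 = 34

34


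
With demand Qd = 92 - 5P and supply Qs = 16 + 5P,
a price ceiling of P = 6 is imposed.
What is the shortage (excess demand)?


At P = 6:
Qd = 92 - 5*6 = 62
Qs = 16 + 5*6 = 46
Shortage = Qd - Qs = 62 - 46 = 16

16


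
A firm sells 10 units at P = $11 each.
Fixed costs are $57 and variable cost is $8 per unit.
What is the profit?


Total Revenue = P * Q = 11 * 10 = $110
Total Cost = FC + VC*Q = 57 + 8*10 = $137
Profit = TR - TC = 110 - 137 = $-27

$-27


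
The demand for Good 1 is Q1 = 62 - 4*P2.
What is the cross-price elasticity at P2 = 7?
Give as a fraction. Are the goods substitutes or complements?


dQ1/dP2 = -4
At P2 = 7: Q1 = 62 - 4*7 = 34
Exy = (dQ1/dP2)(P2/Q1) = -4 * 7 / 34 = -14/17
Since Exy < 0, the goods are complements.

-14/17 (complements)


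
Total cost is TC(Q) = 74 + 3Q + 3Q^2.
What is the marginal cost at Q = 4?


MC = dTC/dQ = 3 + 2*3*Q
At Q = 4:
MC = 3 + 6*4
MC = 3 + 24 = 27

27


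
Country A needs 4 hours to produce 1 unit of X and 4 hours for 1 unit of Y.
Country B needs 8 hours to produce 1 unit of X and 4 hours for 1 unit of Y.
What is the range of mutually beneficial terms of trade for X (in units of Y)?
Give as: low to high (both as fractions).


Opportunity cost of X for Country A = hours_X / hours_Y = 4/4 = 1 units of Y
Opportunity cost of X for Country B = hours_X / hours_Y = 8/4 = 2 units of Y
Terms of trade must be between the two opportunity costs.
Range: 1 to 2

1 to 2


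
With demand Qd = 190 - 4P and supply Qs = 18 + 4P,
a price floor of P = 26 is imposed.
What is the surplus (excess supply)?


At P = 26:
Qd = 190 - 4*26 = 86
Qs = 18 + 4*26 = 122
Surplus = Qs - Qd = 122 - 86 = 36

36


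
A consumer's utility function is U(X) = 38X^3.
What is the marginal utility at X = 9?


MU = dU/dX = 38*3*X^(3-1)
MU = 114*X^2
At X = 9:
MU = 114 * 9^2
MU = 114 * 81 = 9234

9234


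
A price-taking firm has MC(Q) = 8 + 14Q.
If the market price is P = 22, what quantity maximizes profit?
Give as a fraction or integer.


In perfect competition, profit is maximized where P = MC.
22 = 8 + 14Q
14 = 14Q
Q* = 14/14 = 1

1


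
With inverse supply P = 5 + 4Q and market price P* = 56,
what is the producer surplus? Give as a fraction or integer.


Minimum supply price (at Q=0): P_min = 5
Quantity supplied at P* = 56:
Q* = (56 - 5)/4 = 51/4
PS = (1/2) * Q* * (P* - P_min)
PS = (1/2) * 51/4 * (56 - 5)
PS = (1/2) * 51/4 * 51 = 2601/8

2601/8


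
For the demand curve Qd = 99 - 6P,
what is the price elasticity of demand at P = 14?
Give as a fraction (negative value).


dQ/dP = -6
At P = 14: Q = 99 - 6*14 = 15
E = (dQ/dP)(P/Q) = (-6)(14/15) = -28/5

-28/5


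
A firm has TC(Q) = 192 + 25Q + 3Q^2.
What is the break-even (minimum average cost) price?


AC(Q) = 192/Q + 25 + 3Q
To minimize: dAC/dQ = -192/Q^2 + 3 = 0
Q^2 = 192/3 = 64
Q* = 8
Min AC = 192/8 + 25 + 3*8
Min AC = 24 + 25 + 24 = 73

73


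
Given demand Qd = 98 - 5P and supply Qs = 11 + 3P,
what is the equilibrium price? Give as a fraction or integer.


At equilibrium, Qd = Qs.
98 - 5P = 11 + 3P
98 - 11 = 5P + 3P
87 = 8P
P* = 87/8 = 87/8

87/8


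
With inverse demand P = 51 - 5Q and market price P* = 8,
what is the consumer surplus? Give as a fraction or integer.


Maximum willingness to pay (at Q=0): P_max = 51
Quantity demanded at P* = 8:
Q* = (51 - 8)/5 = 43/5
CS = (1/2) * Q* * (P_max - P*)
CS = (1/2) * 43/5 * (51 - 8)
CS = (1/2) * 43/5 * 43 = 1849/10

1849/10


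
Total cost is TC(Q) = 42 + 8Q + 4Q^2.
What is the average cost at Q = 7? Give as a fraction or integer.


TC(7) = 42 + 8*7 + 4*7^2
TC(7) = 42 + 56 + 196 = 294
AC = TC/Q = 294/7 = 42

42


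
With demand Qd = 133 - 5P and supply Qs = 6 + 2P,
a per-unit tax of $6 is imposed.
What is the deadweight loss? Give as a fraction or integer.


Pre-tax equilibrium quantity: Q* = 296/7
Post-tax equilibrium quantity: Q_tax = 236/7
Reduction in quantity: Q* - Q_tax = 60/7
DWL = (1/2) * tax * (Q* - Q_tax)
DWL = (1/2) * 6 * 60/7 = 180/7

180/7


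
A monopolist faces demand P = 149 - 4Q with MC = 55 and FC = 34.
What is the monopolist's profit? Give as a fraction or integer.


MR = MC: 149 - 8Q = 55
Q* = 47/4
P* = 149 - 4*47/4 = 102
Profit = (P* - MC)*Q* - FC
= (102 - 55)*47/4 - 34
= 47*47/4 - 34
= 2209/4 - 34 = 2073/4

2073/4


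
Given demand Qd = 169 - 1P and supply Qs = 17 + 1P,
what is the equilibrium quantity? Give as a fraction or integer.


First find equilibrium price:
169 - 1P = 17 + 1P
P* = 152/2 = 76
Then substitute into demand:
Q* = 169 - 1 * 76 = 93

93


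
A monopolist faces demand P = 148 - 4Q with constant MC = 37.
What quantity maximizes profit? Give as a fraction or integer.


TR = P*Q = (148 - 4Q)Q = 148Q - 4Q^2
MR = dTR/dQ = 148 - 8Q
Set MR = MC:
148 - 8Q = 37
111 = 8Q
Q* = 111/8 = 111/8

111/8


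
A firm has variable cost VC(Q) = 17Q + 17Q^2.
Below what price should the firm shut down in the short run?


AVC(Q) = VC(Q)/Q = 17 + 17Q
AVC is increasing in Q, so minimum AVC is at Q -> 0+.
Min AVC = 17
The firm should shut down if P < 17.

17


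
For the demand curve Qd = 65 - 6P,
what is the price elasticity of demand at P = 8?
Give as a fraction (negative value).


dQ/dP = -6
At P = 8: Q = 65 - 6*8 = 17
E = (dQ/dP)(P/Q) = (-6)(8/17) = -48/17

-48/17


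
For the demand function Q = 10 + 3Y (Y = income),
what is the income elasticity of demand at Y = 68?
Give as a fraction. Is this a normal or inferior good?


dQ/dY = 3
At Y = 68: Q = 10 + 3*68 = 214
Ey = (dQ/dY)(Y/Q) = 3 * 68 / 214 = 102/107
Since Ey > 0, this is a normal good.

102/107 (normal good)


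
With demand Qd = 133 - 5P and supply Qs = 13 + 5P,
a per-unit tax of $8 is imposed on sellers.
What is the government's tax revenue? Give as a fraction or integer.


With tax on sellers, new supply: Qs' = 13 + 5(P - 8)
= 5P - 27
New equilibrium quantity:
Q_new = 53
Tax revenue = tax * Q_new = 8 * 53 = 424

424


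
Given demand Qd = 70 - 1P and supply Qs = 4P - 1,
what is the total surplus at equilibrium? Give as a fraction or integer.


Find equilibrium: 70 - 1P = 4P - 1
70 + 1 = 5P
P* = 71/5 = 71/5
Q* = 4*71/5 - 1 = 279/5
Inverse demand: P = 70 - Q/1, so P_max = 70
Inverse supply: P = 1/4 + Q/4, so P_min = 1/4
CS = (1/2) * 279/5 * (70 - 71/5) = 77841/50
PS = (1/2) * 279/5 * (71/5 - 1/4) = 77841/200
TS = CS + PS = 77841/50 + 77841/200 = 77841/40

77841/40


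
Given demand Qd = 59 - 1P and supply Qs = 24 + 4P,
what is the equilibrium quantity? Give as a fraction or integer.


First find equilibrium price:
59 - 1P = 24 + 4P
P* = 35/5 = 7
Then substitute into demand:
Q* = 59 - 1 * 7 = 52

52


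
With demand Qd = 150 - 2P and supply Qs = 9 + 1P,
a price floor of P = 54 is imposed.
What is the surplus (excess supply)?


At P = 54:
Qd = 150 - 2*54 = 42
Qs = 9 + 1*54 = 63
Surplus = Qs - Qd = 63 - 42 = 21

21


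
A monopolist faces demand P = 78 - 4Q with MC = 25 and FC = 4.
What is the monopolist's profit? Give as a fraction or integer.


MR = MC: 78 - 8Q = 25
Q* = 53/8
P* = 78 - 4*53/8 = 103/2
Profit = (P* - MC)*Q* - FC
= (103/2 - 25)*53/8 - 4
= 53/2*53/8 - 4
= 2809/16 - 4 = 2745/16

2745/16


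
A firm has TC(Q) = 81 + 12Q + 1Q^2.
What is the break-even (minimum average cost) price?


AC(Q) = 81/Q + 12 + 1Q
To minimize: dAC/dQ = -81/Q^2 + 1 = 0
Q^2 = 81/1 = 81
Q* = 9
Min AC = 81/9 + 12 + 1*9
Min AC = 9 + 12 + 9 = 30

30


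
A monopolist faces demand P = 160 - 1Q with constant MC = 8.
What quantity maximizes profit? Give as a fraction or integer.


TR = P*Q = (160 - 1Q)Q = 160Q - 1Q^2
MR = dTR/dQ = 160 - 2Q
Set MR = MC:
160 - 2Q = 8
152 = 2Q
Q* = 152/2 = 76

76


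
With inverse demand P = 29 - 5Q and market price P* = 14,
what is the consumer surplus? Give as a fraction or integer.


Maximum willingness to pay (at Q=0): P_max = 29
Quantity demanded at P* = 14:
Q* = (29 - 14)/5 = 3
CS = (1/2) * Q* * (P_max - P*)
CS = (1/2) * 3 * (29 - 14)
CS = (1/2) * 3 * 15 = 45/2

45/2


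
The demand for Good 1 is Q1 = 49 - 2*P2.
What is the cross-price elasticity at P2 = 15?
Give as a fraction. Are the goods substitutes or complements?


dQ1/dP2 = -2
At P2 = 15: Q1 = 49 - 2*15 = 19
Exy = (dQ1/dP2)(P2/Q1) = -2 * 15 / 19 = -30/19
Since Exy < 0, the goods are complements.

-30/19 (complements)


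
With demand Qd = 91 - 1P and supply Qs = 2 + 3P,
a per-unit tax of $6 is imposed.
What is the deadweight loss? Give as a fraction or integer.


Pre-tax equilibrium quantity: Q* = 275/4
Post-tax equilibrium quantity: Q_tax = 257/4
Reduction in quantity: Q* - Q_tax = 9/2
DWL = (1/2) * tax * (Q* - Q_tax)
DWL = (1/2) * 6 * 9/2 = 27/2

27/2


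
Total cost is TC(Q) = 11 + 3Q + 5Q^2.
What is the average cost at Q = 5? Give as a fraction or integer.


TC(5) = 11 + 3*5 + 5*5^2
TC(5) = 11 + 15 + 125 = 151
AC = TC/Q = 151/5 = 151/5

151/5


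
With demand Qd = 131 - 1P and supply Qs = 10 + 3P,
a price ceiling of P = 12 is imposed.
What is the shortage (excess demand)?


At P = 12:
Qd = 131 - 1*12 = 119
Qs = 10 + 3*12 = 46
Shortage = Qd - Qs = 119 - 46 = 73

73


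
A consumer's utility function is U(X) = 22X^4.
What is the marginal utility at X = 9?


MU = dU/dX = 22*4*X^(4-1)
MU = 88*X^3
At X = 9:
MU = 88 * 9^3
MU = 88 * 729 = 64152

64152


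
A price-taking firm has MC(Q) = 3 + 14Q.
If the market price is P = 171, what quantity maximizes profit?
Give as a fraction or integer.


In perfect competition, profit is maximized where P = MC.
171 = 3 + 14Q
168 = 14Q
Q* = 168/14 = 12

12


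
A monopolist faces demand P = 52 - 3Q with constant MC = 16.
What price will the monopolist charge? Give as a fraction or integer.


MR = 52 - 6Q
Set MR = MC: 52 - 6Q = 16
Q* = 6
Substitute into demand:
P* = 52 - 3*6 = 34

34


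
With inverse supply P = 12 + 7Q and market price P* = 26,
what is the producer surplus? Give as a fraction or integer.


Minimum supply price (at Q=0): P_min = 12
Quantity supplied at P* = 26:
Q* = (26 - 12)/7 = 2
PS = (1/2) * Q* * (P* - P_min)
PS = (1/2) * 2 * (26 - 12)
PS = (1/2) * 2 * 14 = 14

14


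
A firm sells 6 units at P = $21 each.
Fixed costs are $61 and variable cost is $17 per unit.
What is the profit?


Total Revenue = P * Q = 21 * 6 = $126
Total Cost = FC + VC*Q = 61 + 17*6 = $163
Profit = TR - TC = 126 - 163 = $-37

$-37


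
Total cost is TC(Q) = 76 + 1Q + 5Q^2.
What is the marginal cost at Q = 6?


MC = dTC/dQ = 1 + 2*5*Q
At Q = 6:
MC = 1 + 10*6
MC = 1 + 60 = 61

61


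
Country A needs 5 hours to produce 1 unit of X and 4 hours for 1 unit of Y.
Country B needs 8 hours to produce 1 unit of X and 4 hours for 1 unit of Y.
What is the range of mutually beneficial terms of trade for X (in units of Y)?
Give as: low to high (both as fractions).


Opportunity cost of X for Country A = hours_X / hours_Y = 5/4 = 5/4 units of Y
Opportunity cost of X for Country B = hours_X / hours_Y = 8/4 = 2 units of Y
Terms of trade must be between the two opportunity costs.
Range: 5/4 to 2

5/4 to 2


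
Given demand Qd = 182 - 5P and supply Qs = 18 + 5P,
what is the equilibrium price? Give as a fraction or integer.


At equilibrium, Qd = Qs.
182 - 5P = 18 + 5P
182 - 18 = 5P + 5P
164 = 10P
P* = 164/10 = 82/5

82/5


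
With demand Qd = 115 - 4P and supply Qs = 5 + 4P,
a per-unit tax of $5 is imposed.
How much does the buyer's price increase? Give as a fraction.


With a per-unit tax, the buyer's price increase depends on relative slopes.
Supply slope: d = 4, Demand slope: b = 4
Buyer's price increase = d * tax / (b + d)
= 4 * 5 / (4 + 4)
= 20 / 8 = 5/2

5/2


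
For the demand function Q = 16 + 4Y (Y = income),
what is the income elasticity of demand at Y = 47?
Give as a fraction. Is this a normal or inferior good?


dQ/dY = 4
At Y = 47: Q = 16 + 4*47 = 204
Ey = (dQ/dY)(Y/Q) = 4 * 47 / 204 = 47/51
Since Ey > 0, this is a normal good.

47/51 (normal good)


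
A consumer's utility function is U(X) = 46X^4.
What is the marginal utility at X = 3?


MU = dU/dX = 46*4*X^(4-1)
MU = 184*X^3
At X = 3:
MU = 184 * 3^3
MU = 184 * 27 = 4968

4968


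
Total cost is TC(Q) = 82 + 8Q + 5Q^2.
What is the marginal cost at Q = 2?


MC = dTC/dQ = 8 + 2*5*Q
At Q = 2:
MC = 8 + 10*2
MC = 8 + 20 = 28

28


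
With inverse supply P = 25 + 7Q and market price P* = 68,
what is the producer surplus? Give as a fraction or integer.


Minimum supply price (at Q=0): P_min = 25
Quantity supplied at P* = 68:
Q* = (68 - 25)/7 = 43/7
PS = (1/2) * Q* * (P* - P_min)
PS = (1/2) * 43/7 * (68 - 25)
PS = (1/2) * 43/7 * 43 = 1849/14

1849/14


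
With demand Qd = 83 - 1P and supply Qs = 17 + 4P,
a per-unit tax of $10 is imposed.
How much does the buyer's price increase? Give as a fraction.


With a per-unit tax, the buyer's price increase depends on relative slopes.
Supply slope: d = 4, Demand slope: b = 1
Buyer's price increase = d * tax / (b + d)
= 4 * 10 / (1 + 4)
= 40 / 5 = 8

8


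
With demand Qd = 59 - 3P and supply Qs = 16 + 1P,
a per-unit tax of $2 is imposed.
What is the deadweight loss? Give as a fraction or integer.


Pre-tax equilibrium quantity: Q* = 107/4
Post-tax equilibrium quantity: Q_tax = 101/4
Reduction in quantity: Q* - Q_tax = 3/2
DWL = (1/2) * tax * (Q* - Q_tax)
DWL = (1/2) * 2 * 3/2 = 3/2

3/2


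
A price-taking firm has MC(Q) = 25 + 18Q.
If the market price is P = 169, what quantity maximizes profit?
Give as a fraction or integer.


In perfect competition, profit is maximized where P = MC.
169 = 25 + 18Q
144 = 18Q
Q* = 144/18 = 8

8


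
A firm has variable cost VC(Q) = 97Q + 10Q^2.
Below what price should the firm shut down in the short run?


AVC(Q) = VC(Q)/Q = 97 + 10Q
AVC is increasing in Q, so minimum AVC is at Q -> 0+.
Min AVC = 97
The firm should shut down if P < 97.

97


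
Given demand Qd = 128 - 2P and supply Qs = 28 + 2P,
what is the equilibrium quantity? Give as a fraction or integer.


First find equilibrium price:
128 - 2P = 28 + 2P
P* = 100/4 = 25
Then substitute into demand:
Q* = 128 - 2 * 25 = 78

78


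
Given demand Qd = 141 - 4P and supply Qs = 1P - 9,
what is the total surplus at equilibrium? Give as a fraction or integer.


Find equilibrium: 141 - 4P = 1P - 9
141 + 9 = 5P
P* = 150/5 = 30
Q* = 1*30 - 9 = 21
Inverse demand: P = 141/4 - Q/4, so P_max = 141/4
Inverse supply: P = 9 + Q/1, so P_min = 9
CS = (1/2) * 21 * (141/4 - 30) = 441/8
PS = (1/2) * 21 * (30 - 9) = 441/2
TS = CS + PS = 441/8 + 441/2 = 2205/8

2205/8


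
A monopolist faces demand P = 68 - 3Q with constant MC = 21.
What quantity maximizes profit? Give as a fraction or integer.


TR = P*Q = (68 - 3Q)Q = 68Q - 3Q^2
MR = dTR/dQ = 68 - 6Q
Set MR = MC:
68 - 6Q = 21
47 = 6Q
Q* = 47/6 = 47/6

47/6


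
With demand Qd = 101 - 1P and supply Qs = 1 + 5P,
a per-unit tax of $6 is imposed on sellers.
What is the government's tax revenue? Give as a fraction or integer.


With tax on sellers, new supply: Qs' = 1 + 5(P - 6)
= 5P - 29
New equilibrium quantity:
Q_new = 238/3
Tax revenue = tax * Q_new = 6 * 238/3 = 476

476


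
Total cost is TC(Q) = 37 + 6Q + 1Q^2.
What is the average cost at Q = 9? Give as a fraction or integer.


TC(9) = 37 + 6*9 + 1*9^2
TC(9) = 37 + 54 + 81 = 172
AC = TC/Q = 172/9 = 172/9

172/9


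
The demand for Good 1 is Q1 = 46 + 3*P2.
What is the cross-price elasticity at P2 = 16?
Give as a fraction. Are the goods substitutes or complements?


dQ1/dP2 = 3
At P2 = 16: Q1 = 46 + 3*16 = 94
Exy = (dQ1/dP2)(P2/Q1) = 3 * 16 / 94 = 24/47
Since Exy > 0, the goods are substitutes.

24/47 (substitutes)


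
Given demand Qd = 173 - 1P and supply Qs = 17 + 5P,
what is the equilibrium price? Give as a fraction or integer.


At equilibrium, Qd = Qs.
173 - 1P = 17 + 5P
173 - 17 = 1P + 5P
156 = 6P
P* = 156/6 = 26

26


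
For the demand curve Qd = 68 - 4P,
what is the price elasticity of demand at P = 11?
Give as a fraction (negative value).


dQ/dP = -4
At P = 11: Q = 68 - 4*11 = 24
E = (dQ/dP)(P/Q) = (-4)(11/24) = -11/6

-11/6


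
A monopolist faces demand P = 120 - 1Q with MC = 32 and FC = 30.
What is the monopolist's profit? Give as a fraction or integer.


MR = MC: 120 - 2Q = 32
Q* = 44
P* = 120 - 1*44 = 76
Profit = (P* - MC)*Q* - FC
= (76 - 32)*44 - 30
= 44*44 - 30
= 1936 - 30 = 1906

1906


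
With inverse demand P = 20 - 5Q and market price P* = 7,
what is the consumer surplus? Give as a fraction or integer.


Maximum willingness to pay (at Q=0): P_max = 20
Quantity demanded at P* = 7:
Q* = (20 - 7)/5 = 13/5
CS = (1/2) * Q* * (P_max - P*)
CS = (1/2) * 13/5 * (20 - 7)
CS = (1/2) * 13/5 * 13 = 169/10

169/10


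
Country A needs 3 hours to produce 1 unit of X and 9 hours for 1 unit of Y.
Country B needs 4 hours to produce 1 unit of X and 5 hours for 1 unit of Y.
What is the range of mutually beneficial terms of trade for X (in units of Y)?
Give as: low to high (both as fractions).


Opportunity cost of X for Country A = hours_X / hours_Y = 3/9 = 1/3 units of Y
Opportunity cost of X for Country B = hours_X / hours_Y = 4/5 = 4/5 units of Y
Terms of trade must be between the two opportunity costs.
Range: 1/3 to 4/5

1/3 to 4/5


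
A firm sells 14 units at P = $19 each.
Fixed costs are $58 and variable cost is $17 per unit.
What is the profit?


Total Revenue = P * Q = 19 * 14 = $266
Total Cost = FC + VC*Q = 58 + 17*14 = $296
Profit = TR - TC = 266 - 296 = $-30

$-30


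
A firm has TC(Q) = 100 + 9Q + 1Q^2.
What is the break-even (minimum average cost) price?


AC(Q) = 100/Q + 9 + 1Q
To minimize: dAC/dQ = -100/Q^2 + 1 = 0
Q^2 = 100/1 = 100
Q* = 10
Min AC = 100/10 + 9 + 1*10
Min AC = 10 + 9 + 10 = 29

29


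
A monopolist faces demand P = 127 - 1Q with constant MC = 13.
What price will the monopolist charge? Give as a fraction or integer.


MR = 127 - 2Q
Set MR = MC: 127 - 2Q = 13
Q* = 57
Substitute into demand:
P* = 127 - 1*57 = 70

70


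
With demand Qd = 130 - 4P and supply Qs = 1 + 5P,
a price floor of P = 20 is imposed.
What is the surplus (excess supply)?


At P = 20:
Qd = 130 - 4*20 = 50
Qs = 1 + 5*20 = 101
Surplus = Qs - Qd = 101 - 50 = 51

51


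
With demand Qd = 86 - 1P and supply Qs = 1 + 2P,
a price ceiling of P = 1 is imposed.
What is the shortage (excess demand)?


At P = 1:
Qd = 86 - 1*1 = 85
Qs = 1 + 2*1 = 3
Shortage = Qd - Qs = 85 - 3 = 82

82


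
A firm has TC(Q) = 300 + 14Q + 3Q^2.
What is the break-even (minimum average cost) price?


AC(Q) = 300/Q + 14 + 3Q
To minimize: dAC/dQ = -300/Q^2 + 3 = 0
Q^2 = 300/3 = 100
Q* = 10
Min AC = 300/10 + 14 + 3*10
Min AC = 30 + 14 + 30 = 74

74


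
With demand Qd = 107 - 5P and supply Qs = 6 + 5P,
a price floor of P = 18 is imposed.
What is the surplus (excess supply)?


At P = 18:
Qd = 107 - 5*18 = 17
Qs = 6 + 5*18 = 96
Surplus = Qs - Qd = 96 - 17 = 79

79


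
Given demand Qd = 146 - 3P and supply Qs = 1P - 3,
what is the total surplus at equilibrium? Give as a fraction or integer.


Find equilibrium: 146 - 3P = 1P - 3
146 + 3 = 4P
P* = 149/4 = 149/4
Q* = 1*149/4 - 3 = 137/4
Inverse demand: P = 146/3 - Q/3, so P_max = 146/3
Inverse supply: P = 3 + Q/1, so P_min = 3
CS = (1/2) * 137/4 * (146/3 - 149/4) = 18769/96
PS = (1/2) * 137/4 * (149/4 - 3) = 18769/32
TS = CS + PS = 18769/96 + 18769/32 = 18769/24

18769/24


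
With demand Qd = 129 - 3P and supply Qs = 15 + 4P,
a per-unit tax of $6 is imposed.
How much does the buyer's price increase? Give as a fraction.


With a per-unit tax, the buyer's price increase depends on relative slopes.
Supply slope: d = 4, Demand slope: b = 3
Buyer's price increase = d * tax / (b + d)
= 4 * 6 / (3 + 4)
= 24 / 7 = 24/7

24/7


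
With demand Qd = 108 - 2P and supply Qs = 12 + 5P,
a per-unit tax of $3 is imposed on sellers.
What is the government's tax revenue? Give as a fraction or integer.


With tax on sellers, new supply: Qs' = 12 + 5(P - 3)
= 5P - 3
New equilibrium quantity:
Q_new = 534/7
Tax revenue = tax * Q_new = 3 * 534/7 = 1602/7

1602/7


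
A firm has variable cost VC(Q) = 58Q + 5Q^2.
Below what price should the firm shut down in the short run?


AVC(Q) = VC(Q)/Q = 58 + 5Q
AVC is increasing in Q, so minimum AVC is at Q -> 0+.
Min AVC = 58
The firm should shut down if P < 58.

58


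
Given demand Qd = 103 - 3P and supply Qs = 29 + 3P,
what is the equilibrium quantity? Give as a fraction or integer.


First find equilibrium price:
103 - 3P = 29 + 3P
P* = 74/6 = 37/3
Then substitute into demand:
Q* = 103 - 3 * 37/3 = 66

66


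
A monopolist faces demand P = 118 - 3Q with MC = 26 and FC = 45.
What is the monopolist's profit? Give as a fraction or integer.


MR = MC: 118 - 6Q = 26
Q* = 46/3
P* = 118 - 3*46/3 = 72
Profit = (P* - MC)*Q* - FC
= (72 - 26)*46/3 - 45
= 46*46/3 - 45
= 2116/3 - 45 = 1981/3

1981/3


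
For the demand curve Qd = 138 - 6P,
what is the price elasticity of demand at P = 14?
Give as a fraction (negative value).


dQ/dP = -6
At P = 14: Q = 138 - 6*14 = 54
E = (dQ/dP)(P/Q) = (-6)(14/54) = -14/9

-14/9


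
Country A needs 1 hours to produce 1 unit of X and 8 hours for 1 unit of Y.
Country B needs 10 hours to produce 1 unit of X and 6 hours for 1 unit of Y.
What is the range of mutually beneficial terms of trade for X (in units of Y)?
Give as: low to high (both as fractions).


Opportunity cost of X for Country A = hours_X / hours_Y = 1/8 = 1/8 units of Y
Opportunity cost of X for Country B = hours_X / hours_Y = 10/6 = 5/3 units of Y
Terms of trade must be between the two opportunity costs.
Range: 1/8 to 5/3

1/8 to 5/3


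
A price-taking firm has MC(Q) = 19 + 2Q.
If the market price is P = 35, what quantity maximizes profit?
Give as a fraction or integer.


In perfect competition, profit is maximized where P = MC.
35 = 19 + 2Q
16 = 2Q
Q* = 16/2 = 8

8


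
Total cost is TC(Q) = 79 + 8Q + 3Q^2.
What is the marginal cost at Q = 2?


MC = dTC/dQ = 8 + 2*3*Q
At Q = 2:
MC = 8 + 6*2
MC = 8 + 12 = 20

20


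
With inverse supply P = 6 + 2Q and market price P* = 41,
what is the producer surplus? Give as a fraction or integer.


Minimum supply price (at Q=0): P_min = 6
Quantity supplied at P* = 41:
Q* = (41 - 6)/2 = 35/2
PS = (1/2) * Q* * (P* - P_min)
PS = (1/2) * 35/2 * (41 - 6)
PS = (1/2) * 35/2 * 35 = 1225/4

1225/4


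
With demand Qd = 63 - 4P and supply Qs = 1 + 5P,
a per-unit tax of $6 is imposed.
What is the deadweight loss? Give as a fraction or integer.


Pre-tax equilibrium quantity: Q* = 319/9
Post-tax equilibrium quantity: Q_tax = 199/9
Reduction in quantity: Q* - Q_tax = 40/3
DWL = (1/2) * tax * (Q* - Q_tax)
DWL = (1/2) * 6 * 40/3 = 40

40


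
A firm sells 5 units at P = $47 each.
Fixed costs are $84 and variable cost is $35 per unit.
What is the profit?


Total Revenue = P * Q = 47 * 5 = $235
Total Cost = FC + VC*Q = 84 + 35*5 = $259
Profit = TR - TC = 235 - 259 = $-24

$-24


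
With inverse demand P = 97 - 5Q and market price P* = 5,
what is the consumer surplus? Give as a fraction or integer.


Maximum willingness to pay (at Q=0): P_max = 97
Quantity demanded at P* = 5:
Q* = (97 - 5)/5 = 92/5
CS = (1/2) * Q* * (P_max - P*)
CS = (1/2) * 92/5 * (97 - 5)
CS = (1/2) * 92/5 * 92 = 4232/5

4232/5


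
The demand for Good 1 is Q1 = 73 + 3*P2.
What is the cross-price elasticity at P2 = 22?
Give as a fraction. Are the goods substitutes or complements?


dQ1/dP2 = 3
At P2 = 22: Q1 = 73 + 3*22 = 139
Exy = (dQ1/dP2)(P2/Q1) = 3 * 22 / 139 = 66/139
Since Exy > 0, the goods are substitutes.

66/139 (substitutes)


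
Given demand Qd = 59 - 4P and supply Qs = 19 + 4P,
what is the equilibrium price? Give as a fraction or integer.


At equilibrium, Qd = Qs.
59 - 4P = 19 + 4P
59 - 19 = 4P + 4P
40 = 8P
P* = 40/8 = 5

5


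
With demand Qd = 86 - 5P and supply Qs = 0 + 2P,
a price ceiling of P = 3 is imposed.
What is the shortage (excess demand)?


At P = 3:
Qd = 86 - 5*3 = 71
Qs = 0 + 2*3 = 6
Shortage = Qd - Qs = 71 - 6 = 65

65


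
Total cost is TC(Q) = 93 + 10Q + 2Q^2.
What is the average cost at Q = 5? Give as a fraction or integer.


TC(5) = 93 + 10*5 + 2*5^2
TC(5) = 93 + 50 + 50 = 193
AC = TC/Q = 193/5 = 193/5

193/5


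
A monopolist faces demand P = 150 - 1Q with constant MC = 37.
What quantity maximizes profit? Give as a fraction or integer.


TR = P*Q = (150 - 1Q)Q = 150Q - 1Q^2
MR = dTR/dQ = 150 - 2Q
Set MR = MC:
150 - 2Q = 37
113 = 2Q
Q* = 113/2 = 113/2

113/2


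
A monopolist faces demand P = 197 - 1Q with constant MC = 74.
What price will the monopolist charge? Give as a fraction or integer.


MR = 197 - 2Q
Set MR = MC: 197 - 2Q = 74
Q* = 123/2
Substitute into demand:
P* = 197 - 1*123/2 = 271/2

271/2


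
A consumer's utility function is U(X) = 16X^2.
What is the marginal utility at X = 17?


MU = dU/dX = 16*2*X^(2-1)
MU = 32*X^1
At X = 17:
MU = 32 * 17^1
MU = 32 * 17 = 544

544


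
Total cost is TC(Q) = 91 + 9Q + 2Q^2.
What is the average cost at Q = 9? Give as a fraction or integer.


TC(9) = 91 + 9*9 + 2*9^2
TC(9) = 91 + 81 + 162 = 334
AC = TC/Q = 334/9 = 334/9

334/9


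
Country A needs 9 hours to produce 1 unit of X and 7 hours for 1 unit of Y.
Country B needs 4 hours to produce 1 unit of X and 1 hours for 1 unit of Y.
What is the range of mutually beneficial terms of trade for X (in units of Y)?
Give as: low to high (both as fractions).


Opportunity cost of X for Country A = hours_X / hours_Y = 9/7 = 9/7 units of Y
Opportunity cost of X for Country B = hours_X / hours_Y = 4/1 = 4 units of Y
Terms of trade must be between the two opportunity costs.
Range: 9/7 to 4

9/7 to 4


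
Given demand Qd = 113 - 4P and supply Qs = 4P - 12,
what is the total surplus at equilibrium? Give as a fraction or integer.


Find equilibrium: 113 - 4P = 4P - 12
113 + 12 = 8P
P* = 125/8 = 125/8
Q* = 4*125/8 - 12 = 101/2
Inverse demand: P = 113/4 - Q/4, so P_max = 113/4
Inverse supply: P = 3 + Q/4, so P_min = 3
CS = (1/2) * 101/2 * (113/4 - 125/8) = 10201/32
PS = (1/2) * 101/2 * (125/8 - 3) = 10201/32
TS = CS + PS = 10201/32 + 10201/32 = 10201/16

10201/16


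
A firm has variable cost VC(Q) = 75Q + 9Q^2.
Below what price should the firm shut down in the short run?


AVC(Q) = VC(Q)/Q = 75 + 9Q
AVC is increasing in Q, so minimum AVC is at Q -> 0+.
Min AVC = 75
The firm should shut down if P < 75.

75


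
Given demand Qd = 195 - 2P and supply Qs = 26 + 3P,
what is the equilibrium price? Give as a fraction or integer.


At equilibrium, Qd = Qs.
195 - 2P = 26 + 3P
195 - 26 = 2P + 3P
169 = 5P
P* = 169/5 = 169/5

169/5


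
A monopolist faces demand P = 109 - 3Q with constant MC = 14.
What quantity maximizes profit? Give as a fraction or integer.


TR = P*Q = (109 - 3Q)Q = 109Q - 3Q^2
MR = dTR/dQ = 109 - 6Q
Set MR = MC:
109 - 6Q = 14
95 = 6Q
Q* = 95/6 = 95/6

95/6


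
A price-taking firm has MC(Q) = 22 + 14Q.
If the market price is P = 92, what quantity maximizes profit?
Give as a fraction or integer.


In perfect competition, profit is maximized where P = MC.
92 = 22 + 14Q
70 = 14Q
Q* = 70/14 = 5

5


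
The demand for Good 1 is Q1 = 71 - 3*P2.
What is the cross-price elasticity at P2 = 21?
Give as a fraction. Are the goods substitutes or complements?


dQ1/dP2 = -3
At P2 = 21: Q1 = 71 - 3*21 = 8
Exy = (dQ1/dP2)(P2/Q1) = -3 * 21 / 8 = -63/8
Since Exy < 0, the goods are complements.

-63/8 (complements)


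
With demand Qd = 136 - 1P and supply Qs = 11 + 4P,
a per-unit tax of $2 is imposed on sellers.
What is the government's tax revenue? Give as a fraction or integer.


With tax on sellers, new supply: Qs' = 11 + 4(P - 2)
= 3 + 4P
New equilibrium quantity:
Q_new = 547/5
Tax revenue = tax * Q_new = 2 * 547/5 = 1094/5

1094/5


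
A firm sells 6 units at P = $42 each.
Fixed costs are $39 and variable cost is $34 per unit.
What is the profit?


Total Revenue = P * Q = 42 * 6 = $252
Total Cost = FC + VC*Q = 39 + 34*6 = $243
Profit = TR - TC = 252 - 243 = $9

$9


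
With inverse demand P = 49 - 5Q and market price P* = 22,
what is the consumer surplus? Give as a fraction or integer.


Maximum willingness to pay (at Q=0): P_max = 49
Quantity demanded at P* = 22:
Q* = (49 - 22)/5 = 27/5
CS = (1/2) * Q* * (P_max - P*)
CS = (1/2) * 27/5 * (49 - 22)
CS = (1/2) * 27/5 * 27 = 729/10

729/10


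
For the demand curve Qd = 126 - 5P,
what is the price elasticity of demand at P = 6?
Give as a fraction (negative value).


dQ/dP = -5
At P = 6: Q = 126 - 5*6 = 96
E = (dQ/dP)(P/Q) = (-5)(6/96) = -5/16

-5/16


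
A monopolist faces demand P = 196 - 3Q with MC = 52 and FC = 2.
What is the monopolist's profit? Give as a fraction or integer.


MR = MC: 196 - 6Q = 52
Q* = 24
P* = 196 - 3*24 = 124
Profit = (P* - MC)*Q* - FC
= (124 - 52)*24 - 2
= 72*24 - 2
= 1728 - 2 = 1726

1726


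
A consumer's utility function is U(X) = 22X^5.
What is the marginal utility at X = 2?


MU = dU/dX = 22*5*X^(5-1)
MU = 110*X^4
At X = 2:
MU = 110 * 2^4
MU = 110 * 16 = 1760

1760


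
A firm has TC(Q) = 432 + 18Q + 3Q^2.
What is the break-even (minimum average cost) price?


AC(Q) = 432/Q + 18 + 3Q
To minimize: dAC/dQ = -432/Q^2 + 3 = 0
Q^2 = 432/3 = 144
Q* = 12
Min AC = 432/12 + 18 + 3*12
Min AC = 36 + 18 + 36 = 90

90


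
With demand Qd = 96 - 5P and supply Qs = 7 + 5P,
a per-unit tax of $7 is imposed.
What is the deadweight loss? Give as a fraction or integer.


Pre-tax equilibrium quantity: Q* = 103/2
Post-tax equilibrium quantity: Q_tax = 34
Reduction in quantity: Q* - Q_tax = 35/2
DWL = (1/2) * tax * (Q* - Q_tax)
DWL = (1/2) * 7 * 35/2 = 245/4

245/4


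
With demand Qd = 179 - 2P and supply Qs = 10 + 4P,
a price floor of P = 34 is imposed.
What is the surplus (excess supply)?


At P = 34:
Qd = 179 - 2*34 = 111
Qs = 10 + 4*34 = 146
Surplus = Qs - Qd = 146 - 111 = 35

35


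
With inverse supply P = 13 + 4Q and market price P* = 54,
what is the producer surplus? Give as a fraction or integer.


Minimum supply price (at Q=0): P_min = 13
Quantity supplied at P* = 54:
Q* = (54 - 13)/4 = 41/4
PS = (1/2) * Q* * (P* - P_min)
PS = (1/2) * 41/4 * (54 - 13)
PS = (1/2) * 41/4 * 41 = 1681/8

1681/8


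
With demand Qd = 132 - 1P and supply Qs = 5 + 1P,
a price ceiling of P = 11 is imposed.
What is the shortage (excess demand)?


At P = 11:
Qd = 132 - 1*11 = 121
Qs = 5 + 1*11 = 16
Shortage = Qd - Qs = 121 - 16 = 105

105


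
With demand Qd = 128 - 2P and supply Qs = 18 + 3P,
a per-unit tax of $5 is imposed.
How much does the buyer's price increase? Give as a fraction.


With a per-unit tax, the buyer's price increase depends on relative slopes.
Supply slope: d = 3, Demand slope: b = 2
Buyer's price increase = d * tax / (b + d)
= 3 * 5 / (2 + 3)
= 15 / 5 = 3

3


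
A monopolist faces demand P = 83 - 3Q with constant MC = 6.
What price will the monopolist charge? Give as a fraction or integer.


MR = 83 - 6Q
Set MR = MC: 83 - 6Q = 6
Q* = 77/6
Substitute into demand:
P* = 83 - 3*77/6 = 89/2

89/2


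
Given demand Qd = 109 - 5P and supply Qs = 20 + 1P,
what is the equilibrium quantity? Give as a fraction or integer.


First find equilibrium price:
109 - 5P = 20 + 1P
P* = 89/6 = 89/6
Then substitute into demand:
Q* = 109 - 5 * 89/6 = 209/6

209/6


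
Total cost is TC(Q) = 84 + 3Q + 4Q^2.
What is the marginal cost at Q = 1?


MC = dTC/dQ = 3 + 2*4*Q
At Q = 1:
MC = 3 + 8*1
MC = 3 + 8 = 11

11


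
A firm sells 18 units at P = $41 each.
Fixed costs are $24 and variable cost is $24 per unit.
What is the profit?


Total Revenue = P * Q = 41 * 18 = $738
Total Cost = FC + VC*Q = 24 + 24*18 = $456
Profit = TR - TC = 738 - 456 = $282

$282


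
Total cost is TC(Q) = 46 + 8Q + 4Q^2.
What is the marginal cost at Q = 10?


MC = dTC/dQ = 8 + 2*4*Q
At Q = 10:
MC = 8 + 8*10
MC = 8 + 80 = 88

88


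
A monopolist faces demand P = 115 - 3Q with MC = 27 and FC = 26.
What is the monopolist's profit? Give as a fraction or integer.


MR = MC: 115 - 6Q = 27
Q* = 44/3
P* = 115 - 3*44/3 = 71
Profit = (P* - MC)*Q* - FC
= (71 - 27)*44/3 - 26
= 44*44/3 - 26
= 1936/3 - 26 = 1858/3

1858/3


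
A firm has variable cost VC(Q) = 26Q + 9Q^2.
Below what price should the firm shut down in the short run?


AVC(Q) = VC(Q)/Q = 26 + 9Q
AVC is increasing in Q, so minimum AVC is at Q -> 0+.
Min AVC = 26
The firm should shut down if P < 26.

26


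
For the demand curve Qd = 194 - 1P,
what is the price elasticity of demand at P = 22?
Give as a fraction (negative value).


dQ/dP = -1
At P = 22: Q = 194 - 1*22 = 172
E = (dQ/dP)(P/Q) = (-1)(22/172) = -11/86

-11/86


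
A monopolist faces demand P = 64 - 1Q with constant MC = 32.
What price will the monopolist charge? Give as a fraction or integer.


MR = 64 - 2Q
Set MR = MC: 64 - 2Q = 32
Q* = 16
Substitute into demand:
P* = 64 - 1*16 = 48

48


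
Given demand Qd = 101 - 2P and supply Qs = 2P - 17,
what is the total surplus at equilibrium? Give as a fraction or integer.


Find equilibrium: 101 - 2P = 2P - 17
101 + 17 = 4P
P* = 118/4 = 59/2
Q* = 2*59/2 - 17 = 42
Inverse demand: P = 101/2 - Q/2, so P_max = 101/2
Inverse supply: P = 17/2 + Q/2, so P_min = 17/2
CS = (1/2) * 42 * (101/2 - 59/2) = 441
PS = (1/2) * 42 * (59/2 - 17/2) = 441
TS = CS + PS = 441 + 441 = 882

882


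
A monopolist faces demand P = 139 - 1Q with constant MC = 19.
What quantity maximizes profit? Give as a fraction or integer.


TR = P*Q = (139 - 1Q)Q = 139Q - 1Q^2
MR = dTR/dQ = 139 - 2Q
Set MR = MC:
139 - 2Q = 19
120 = 2Q
Q* = 120/2 = 60

60


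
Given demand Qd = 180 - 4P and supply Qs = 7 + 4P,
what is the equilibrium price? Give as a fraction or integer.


At equilibrium, Qd = Qs.
180 - 4P = 7 + 4P
180 - 7 = 4P + 4P
173 = 8P
P* = 173/8 = 173/8

173/8


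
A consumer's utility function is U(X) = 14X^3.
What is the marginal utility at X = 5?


MU = dU/dX = 14*3*X^(3-1)
MU = 42*X^2
At X = 5:
MU = 42 * 5^2
MU = 42 * 25 = 1050

1050


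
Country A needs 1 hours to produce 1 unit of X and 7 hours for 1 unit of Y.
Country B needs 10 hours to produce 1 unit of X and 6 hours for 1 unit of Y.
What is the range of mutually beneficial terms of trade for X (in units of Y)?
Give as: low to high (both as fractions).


Opportunity cost of X for Country A = hours_X / hours_Y = 1/7 = 1/7 units of Y
Opportunity cost of X for Country B = hours_X / hours_Y = 10/6 = 5/3 units of Y
Terms of trade must be between the two opportunity costs.
Range: 1/7 to 5/3

1/7 to 5/3


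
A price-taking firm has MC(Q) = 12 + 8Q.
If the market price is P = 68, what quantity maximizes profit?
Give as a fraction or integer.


In perfect competition, profit is maximized where P = MC.
68 = 12 + 8Q
56 = 8Q
Q* = 56/8 = 7

7


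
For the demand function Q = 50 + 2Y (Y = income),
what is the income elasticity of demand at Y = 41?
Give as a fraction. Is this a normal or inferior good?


dQ/dY = 2
At Y = 41: Q = 50 + 2*41 = 132
Ey = (dQ/dY)(Y/Q) = 2 * 41 / 132 = 41/66
Since Ey > 0, this is a normal good.

41/66 (normal good)


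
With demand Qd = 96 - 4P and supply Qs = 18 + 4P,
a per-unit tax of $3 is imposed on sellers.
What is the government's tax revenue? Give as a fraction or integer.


With tax on sellers, new supply: Qs' = 18 + 4(P - 3)
= 6 + 4P
New equilibrium quantity:
Q_new = 51
Tax revenue = tax * Q_new = 3 * 51 = 153

153


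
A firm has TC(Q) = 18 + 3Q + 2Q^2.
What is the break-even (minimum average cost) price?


AC(Q) = 18/Q + 3 + 2Q
To minimize: dAC/dQ = -18/Q^2 + 2 = 0
Q^2 = 18/2 = 9
Q* = 3
Min AC = 18/3 + 3 + 2*3
Min AC = 6 + 3 + 6 = 15

15


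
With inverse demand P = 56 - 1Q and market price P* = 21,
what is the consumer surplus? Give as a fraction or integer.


Maximum willingness to pay (at Q=0): P_max = 56
Quantity demanded at P* = 21:
Q* = (56 - 21)/1 = 35
CS = (1/2) * Q* * (P_max - P*)
CS = (1/2) * 35 * (56 - 21)
CS = (1/2) * 35 * 35 = 1225/2

1225/2


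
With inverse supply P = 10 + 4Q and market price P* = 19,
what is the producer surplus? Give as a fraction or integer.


Minimum supply price (at Q=0): P_min = 10
Quantity supplied at P* = 19:
Q* = (19 - 10)/4 = 9/4
PS = (1/2) * Q* * (P* - P_min)
PS = (1/2) * 9/4 * (19 - 10)
PS = (1/2) * 9/4 * 9 = 81/8

81/8


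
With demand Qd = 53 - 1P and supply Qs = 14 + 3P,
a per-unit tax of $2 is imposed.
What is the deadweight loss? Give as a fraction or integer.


Pre-tax equilibrium quantity: Q* = 173/4
Post-tax equilibrium quantity: Q_tax = 167/4
Reduction in quantity: Q* - Q_tax = 3/2
DWL = (1/2) * tax * (Q* - Q_tax)
DWL = (1/2) * 2 * 3/2 = 3/2

3/2


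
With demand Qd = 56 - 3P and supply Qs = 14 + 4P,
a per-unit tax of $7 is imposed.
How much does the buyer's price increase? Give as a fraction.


With a per-unit tax, the buyer's price increase depends on relative slopes.
Supply slope: d = 4, Demand slope: b = 3
Buyer's price increase = d * tax / (b + d)
= 4 * 7 / (3 + 4)
= 28 / 7 = 4

4


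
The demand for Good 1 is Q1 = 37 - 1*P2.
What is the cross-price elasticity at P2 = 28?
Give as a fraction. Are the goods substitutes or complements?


dQ1/dP2 = -1
At P2 = 28: Q1 = 37 - 1*28 = 9
Exy = (dQ1/dP2)(P2/Q1) = -1 * 28 / 9 = -28/9
Since Exy < 0, the goods are complements.

-28/9 (complements)


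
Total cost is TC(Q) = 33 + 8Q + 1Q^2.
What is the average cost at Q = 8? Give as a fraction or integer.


TC(8) = 33 + 8*8 + 1*8^2
TC(8) = 33 + 64 + 64 = 161
AC = TC/Q = 161/8 = 161/8

161/8


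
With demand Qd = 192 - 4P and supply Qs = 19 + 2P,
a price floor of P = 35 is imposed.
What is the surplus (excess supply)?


At P = 35:
Qd = 192 - 4*35 = 52
Qs = 19 + 2*35 = 89
Surplus = Qs - Qd = 89 - 52 = 37

37


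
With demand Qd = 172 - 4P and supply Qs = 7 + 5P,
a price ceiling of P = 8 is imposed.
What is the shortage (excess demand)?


At P = 8:
Qd = 172 - 4*8 = 140
Qs = 7 + 5*8 = 47
Shortage = Qd - Qs = 140 - 47 = 93

93


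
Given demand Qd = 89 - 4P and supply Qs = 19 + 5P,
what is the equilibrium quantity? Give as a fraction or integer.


First find equilibrium price:
89 - 4P = 19 + 5P
P* = 70/9 = 70/9
Then substitute into demand:
Q* = 89 - 4 * 70/9 = 521/9

521/9


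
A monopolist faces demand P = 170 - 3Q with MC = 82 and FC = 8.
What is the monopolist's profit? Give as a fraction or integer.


MR = MC: 170 - 6Q = 82
Q* = 44/3
P* = 170 - 3*44/3 = 126
Profit = (P* - MC)*Q* - FC
= (126 - 82)*44/3 - 8
= 44*44/3 - 8
= 1936/3 - 8 = 1912/3

1912/3


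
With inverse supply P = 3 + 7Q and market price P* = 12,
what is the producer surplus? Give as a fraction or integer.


Minimum supply price (at Q=0): P_min = 3
Quantity supplied at P* = 12:
Q* = (12 - 3)/7 = 9/7
PS = (1/2) * Q* * (P* - P_min)
PS = (1/2) * 9/7 * (12 - 3)
PS = (1/2) * 9/7 * 9 = 81/14

81/14


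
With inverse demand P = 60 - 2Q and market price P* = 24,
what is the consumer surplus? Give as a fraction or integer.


Maximum willingness to pay (at Q=0): P_max = 60
Quantity demanded at P* = 24:
Q* = (60 - 24)/2 = 18
CS = (1/2) * Q* * (P_max - P*)
CS = (1/2) * 18 * (60 - 24)
CS = (1/2) * 18 * 36 = 324

324


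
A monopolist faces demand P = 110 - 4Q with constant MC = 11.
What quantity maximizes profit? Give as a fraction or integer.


TR = P*Q = (110 - 4Q)Q = 110Q - 4Q^2
MR = dTR/dQ = 110 - 8Q
Set MR = MC:
110 - 8Q = 11
99 = 8Q
Q* = 99/8 = 99/8

99/8


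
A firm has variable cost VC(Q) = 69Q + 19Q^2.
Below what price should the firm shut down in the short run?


AVC(Q) = VC(Q)/Q = 69 + 19Q
AVC is increasing in Q, so minimum AVC is at Q -> 0+.
Min AVC = 69
The firm should shut down if P < 69.

69


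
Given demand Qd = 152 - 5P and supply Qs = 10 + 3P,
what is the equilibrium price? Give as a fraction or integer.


At equilibrium, Qd = Qs.
152 - 5P = 10 + 3P
152 - 10 = 5P + 3P
142 = 8P
P* = 142/8 = 71/4

71/4
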